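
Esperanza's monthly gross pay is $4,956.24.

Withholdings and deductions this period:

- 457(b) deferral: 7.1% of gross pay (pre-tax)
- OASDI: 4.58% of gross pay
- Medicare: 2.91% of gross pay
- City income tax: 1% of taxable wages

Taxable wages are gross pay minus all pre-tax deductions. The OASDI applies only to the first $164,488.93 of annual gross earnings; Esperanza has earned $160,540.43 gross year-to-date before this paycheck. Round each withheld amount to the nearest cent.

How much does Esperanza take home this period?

457(b) deferral: $4,956.24 × 0.071 = $351.89
Taxable wages = $4,956.24 − $351.89 = $4,604.35
City income tax: $4,604.35 × 0.01 = $46.04
Medicare: $4,956.24 × 0.0291 = $144.23
OASDI: only $164,488.93 − $160,540.43 = $3,948.50 of this check is subject → $3,948.50 × 0.0458 = $180.84
Total deductions = $351.89 + $46.04 + $144.23 + $180.84 = $723.00
Net pay = $4,956.24 − $723.00 = $4,233.24

$4,233.24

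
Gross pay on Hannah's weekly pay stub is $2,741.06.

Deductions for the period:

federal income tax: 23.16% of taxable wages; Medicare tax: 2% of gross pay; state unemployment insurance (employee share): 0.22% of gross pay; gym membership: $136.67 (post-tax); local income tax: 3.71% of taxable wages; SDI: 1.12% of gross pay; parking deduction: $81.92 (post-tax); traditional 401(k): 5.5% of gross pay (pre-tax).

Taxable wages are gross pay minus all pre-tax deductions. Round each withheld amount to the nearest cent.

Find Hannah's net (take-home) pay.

$1,584.15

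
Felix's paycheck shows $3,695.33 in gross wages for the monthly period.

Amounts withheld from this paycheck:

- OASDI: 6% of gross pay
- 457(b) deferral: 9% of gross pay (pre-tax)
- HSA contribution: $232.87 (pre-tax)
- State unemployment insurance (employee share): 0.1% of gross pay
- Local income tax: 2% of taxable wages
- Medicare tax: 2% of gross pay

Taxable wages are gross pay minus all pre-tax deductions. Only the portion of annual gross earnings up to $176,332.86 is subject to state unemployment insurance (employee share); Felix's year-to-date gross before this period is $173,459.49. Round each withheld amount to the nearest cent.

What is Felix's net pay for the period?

$2,768.78

HSA contribution: $232.87
457(b) deferral: $3,695.33 × 0.09 = $332.58
Pre-tax total = $232.87 + $332.58 = $565.45
Taxable wages = $3,695.33 − $565.45 = $3,129.88
Local income tax: $3,129.88 × 0.02 = $62.60
Medicare tax: $3,695.33 × 0.02 = $73.91
State unemployment insurance (employee share): only $176,332.86 − $173,459.49 = $2,873.37 of this check is subject → $2,873.37 × 0.001 = $2.87
OASDI: $3,695.33 × 0.06 = $221.72
Total deductions = $232.87 + $332.58 + $62.60 + $73.91 + $2.87 + $221.72 = $926.55
Net pay = $3,695.33 − $926.55 = $2,768.78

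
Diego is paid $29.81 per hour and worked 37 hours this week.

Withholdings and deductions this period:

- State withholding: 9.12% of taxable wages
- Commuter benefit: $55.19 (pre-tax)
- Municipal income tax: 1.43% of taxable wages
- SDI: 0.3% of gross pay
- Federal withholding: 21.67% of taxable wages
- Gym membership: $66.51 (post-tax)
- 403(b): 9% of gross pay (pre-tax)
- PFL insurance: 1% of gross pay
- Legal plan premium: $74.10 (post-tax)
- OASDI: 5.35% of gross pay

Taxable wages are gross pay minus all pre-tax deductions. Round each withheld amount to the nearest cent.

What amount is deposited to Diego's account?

Gross pay: 37 × $29.81 = $1,102.97
Commuter benefit: $55.19
403(b): $1,102.97 × 0.09 = $99.27
Pre-tax total = $55.19 + $99.27 = $154.46
Taxable wages = $1,102.97 − $154.46 = $948.51
Municipal income tax: $948.51 × 0.0143 = $13.56
State withholding: $948.51 × 0.0912 = $86.50
Federal withholding: $948.51 × 0.2167 = $205.54
OASDI: $1,102.97 × 0.0535 = $59.01
SDI: $1,102.97 × 0.003 = $3.31
PFL insurance: $1,102.97 × 0.01 = $11.03
Gym membership: $66.51
Legal plan premium: $74.10
Total deductions = $55.19 + $99.27 + $13.56 + $86.50 + $205.54 + $59.01 + $3.31 + $11.03 + $66.51 + $74.10 = $674.02
Net pay = $1,102.97 − $674.02 = $428.95

$428.95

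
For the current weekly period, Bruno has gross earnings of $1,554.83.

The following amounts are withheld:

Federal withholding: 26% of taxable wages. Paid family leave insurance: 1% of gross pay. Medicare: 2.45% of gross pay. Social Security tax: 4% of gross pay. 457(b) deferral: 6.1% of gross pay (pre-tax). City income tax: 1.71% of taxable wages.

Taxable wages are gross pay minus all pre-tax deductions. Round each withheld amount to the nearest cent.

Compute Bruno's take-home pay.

$939.59

457(b) deferral: $1,554.83 × 0.061 = $94.84
Taxable wages = $1,554.83 − $94.84 = $1,459.99
City income tax: $1,459.99 × 0.0171 = $24.97
Federal withholding: $1,459.99 × 0.26 = $379.60
Medicare: $1,554.83 × 0.0245 = $38.09
Social Security tax: $1,554.83 × 0.04 = $62.19
Paid family leave insurance: $1,554.83 × 0.01 = $15.55
Total deductions = $94.84 + $24.97 + $379.60 + $38.09 + $62.19 + $15.55 = $615.24
Net pay = $1,554.83 − $615.24 = $939.59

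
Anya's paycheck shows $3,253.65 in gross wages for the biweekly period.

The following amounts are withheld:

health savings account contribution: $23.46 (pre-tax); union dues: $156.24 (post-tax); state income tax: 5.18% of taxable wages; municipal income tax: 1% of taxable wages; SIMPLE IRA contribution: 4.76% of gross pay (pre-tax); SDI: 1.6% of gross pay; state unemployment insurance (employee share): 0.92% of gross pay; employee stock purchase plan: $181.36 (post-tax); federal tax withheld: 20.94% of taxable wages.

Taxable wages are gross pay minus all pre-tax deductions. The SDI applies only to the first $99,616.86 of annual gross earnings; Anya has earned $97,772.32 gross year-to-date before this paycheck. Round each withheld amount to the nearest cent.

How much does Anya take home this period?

Health savings account contribution: $23.46
SIMPLE IRA contribution: $3,253.65 × 0.0476 = $154.87
Pre-tax total = $23.46 + $154.87 = $178.33
Taxable wages = $3,253.65 − $178.33 = $3,075.32
Municipal income tax: $3,075.32 × 0.01 = $30.75
State income tax: $3,075.32 × 0.0518 = $159.30
Federal tax withheld: $3,075.32 × 0.2094 = $643.97
SDI: only $99,616.86 − $97,772.32 = $1,844.54 of this check is subject → $1,844.54 × 0.016 = $29.51
State unemployment insurance (employee share): $3,253.65 × 0.0092 = $29.93
Union dues: $156.24
Employee stock purchase plan: $181.36
Total deductions = $23.46 + $154.87 + $30.75 + $159.30 + $643.97 + $29.51 + $29.93 + $156.24 + $181.36 = $1,409.39
Net pay = $3,253.65 − $1,409.39 = $1,844.26

$1,844.26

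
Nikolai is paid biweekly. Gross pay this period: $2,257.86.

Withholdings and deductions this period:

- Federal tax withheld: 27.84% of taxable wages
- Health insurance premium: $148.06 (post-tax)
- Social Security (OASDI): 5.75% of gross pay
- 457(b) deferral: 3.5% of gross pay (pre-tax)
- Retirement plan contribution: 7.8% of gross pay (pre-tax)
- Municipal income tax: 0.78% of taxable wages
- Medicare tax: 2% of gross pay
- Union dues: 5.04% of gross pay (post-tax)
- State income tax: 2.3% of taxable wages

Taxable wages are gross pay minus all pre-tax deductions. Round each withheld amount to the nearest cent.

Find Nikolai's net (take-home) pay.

$946.63

457(b) deferral: $2,257.86 × 0.035 = $79.03
Retirement plan contribution: $2,257.86 × 0.078 = $176.11
Pre-tax total = $79.03 + $176.11 = $255.14
Taxable wages = $2,257.86 − $255.14 = $2,002.72
Municipal income tax: $2,002.72 × 0.0078 = $15.62
Federal tax withheld: $2,002.72 × 0.2784 = $557.56
State income tax: $2,002.72 × 0.023 = $46.06
Social Security (OASDI): $2,257.86 × 0.0575 = $129.83
Medicare tax: $2,257.86 × 0.02 = $45.16
Union dues: $2,257.86 × 0.0504 = $113.80
Health insurance premium: $148.06
Total deductions = $79.03 + $176.11 + $15.62 + $557.56 + $46.06 + $129.83 + $45.16 + $113.80 + $148.06 = $1,311.23
Net pay = $2,257.86 − $1,311.23 = $946.63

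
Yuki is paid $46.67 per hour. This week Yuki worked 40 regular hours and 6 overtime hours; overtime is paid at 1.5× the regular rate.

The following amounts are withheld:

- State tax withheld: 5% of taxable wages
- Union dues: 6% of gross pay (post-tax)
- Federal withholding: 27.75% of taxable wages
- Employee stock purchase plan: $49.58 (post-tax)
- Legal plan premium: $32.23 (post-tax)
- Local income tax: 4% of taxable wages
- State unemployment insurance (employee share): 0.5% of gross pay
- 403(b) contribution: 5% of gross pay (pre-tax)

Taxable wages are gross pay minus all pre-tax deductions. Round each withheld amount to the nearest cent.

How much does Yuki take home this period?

$1,143.65

Regular pay: 40 × $46.67 = $1,866.80
Overtime pay: 6 × $46.67 × 1.5 = $420.03
Gross pay = $1,866.80 + $420.03 = $2,286.83
403(b) contribution: $2,286.83 × 0.05 = $114.34
Taxable wages = $2,286.83 − $114.34 = $2,172.49
Local income tax: $2,172.49 × 0.04 = $86.90
State tax withheld: $2,172.49 × 0.05 = $108.62
Federal withholding: $2,172.49 × 0.2775 = $602.87
State unemployment insurance (employee share): $2,286.83 × 0.005 = $11.43
Employee stock purchase plan: $49.58
Legal plan premium: $32.23
Union dues: $2,286.83 × 0.06 = $137.21
Total deductions = $114.34 + $86.90 + $108.62 + $602.87 + $11.43 + $49.58 + $32.23 + $137.21 = $1,143.18
Net pay = $2,286.83 − $1,143.18 = $1,143.65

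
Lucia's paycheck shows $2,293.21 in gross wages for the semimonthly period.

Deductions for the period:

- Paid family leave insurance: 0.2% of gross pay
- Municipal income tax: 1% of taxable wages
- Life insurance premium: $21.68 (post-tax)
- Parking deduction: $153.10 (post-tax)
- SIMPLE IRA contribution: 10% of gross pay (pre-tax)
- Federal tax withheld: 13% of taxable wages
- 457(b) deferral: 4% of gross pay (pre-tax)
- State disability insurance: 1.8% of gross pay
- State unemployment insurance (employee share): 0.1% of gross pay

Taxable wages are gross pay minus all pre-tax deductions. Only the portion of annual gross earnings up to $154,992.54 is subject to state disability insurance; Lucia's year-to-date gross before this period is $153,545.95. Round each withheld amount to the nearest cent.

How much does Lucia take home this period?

$1,488.36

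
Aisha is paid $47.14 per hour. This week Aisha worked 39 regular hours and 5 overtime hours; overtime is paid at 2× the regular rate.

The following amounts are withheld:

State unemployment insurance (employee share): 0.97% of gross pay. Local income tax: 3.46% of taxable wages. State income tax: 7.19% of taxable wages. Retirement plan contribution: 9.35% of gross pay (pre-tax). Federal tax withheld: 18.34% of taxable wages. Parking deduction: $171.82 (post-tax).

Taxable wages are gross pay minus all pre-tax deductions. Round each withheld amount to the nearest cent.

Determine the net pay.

Regular pay: 39 × $47.14 = $1,838.46
Overtime pay: 5 × $47.14 × 2 = $471.40
Gross pay = $1,838.46 + $471.40 = $2,309.86
Retirement plan contribution: $2,309.86 × 0.0935 = $215.97
Taxable wages = $2,309.86 − $215.97 = $2,093.89
State income tax: $2,093.89 × 0.0719 = $150.55
Local income tax: $2,093.89 × 0.0346 = $72.45
Federal tax withheld: $2,093.89 × 0.1834 = $384.02
State unemployment insurance (employee share): $2,309.86 × 0.0097 = $22.41
Parking deduction: $171.82
Total deductions = $215.97 + $150.55 + $72.45 + $384.02 + $22.41 + $171.82 = $1,017.22
Net pay = $2,309.86 − $1,017.22 = $1,292.64

$1,292.64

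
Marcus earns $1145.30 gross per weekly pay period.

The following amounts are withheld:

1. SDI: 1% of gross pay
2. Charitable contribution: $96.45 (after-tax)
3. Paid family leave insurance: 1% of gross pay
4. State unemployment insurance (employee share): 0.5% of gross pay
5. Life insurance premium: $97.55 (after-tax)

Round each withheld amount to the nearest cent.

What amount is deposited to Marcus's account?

$922.67

State unemployment insurance (employee share): $1145.30 × 0.005 = $5.73
SDI: $1145.30 × 0.01 = $11.45
Paid family leave insurance: $1145.30 × 0.01 = $11.45
Life insurance premium: $97.55
Charitable contribution: $96.45
Total deductions = $5.73 + $11.45 + $11.45 + $97.55 + $96.45 = $222.63
Net pay = $1145.30 − $222.63 = $922.67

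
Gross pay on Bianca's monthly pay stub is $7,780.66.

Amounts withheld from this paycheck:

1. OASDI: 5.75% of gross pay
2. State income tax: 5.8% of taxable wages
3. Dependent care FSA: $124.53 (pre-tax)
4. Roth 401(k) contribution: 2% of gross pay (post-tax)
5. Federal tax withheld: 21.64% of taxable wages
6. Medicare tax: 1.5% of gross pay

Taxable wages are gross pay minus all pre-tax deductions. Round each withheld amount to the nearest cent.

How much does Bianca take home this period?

Dependent care FSA: $124.53
Taxable wages = $7,780.66 − $124.53 = $7,656.13
Federal tax withheld: $7,656.13 × 0.2164 = $1,656.79
State income tax: $7,656.13 × 0.058 = $444.06
Medicare tax: $7,780.66 × 0.015 = $116.71
OASDI: $7,780.66 × 0.0575 = $447.39
Roth 401(k) contribution: $7,780.66 × 0.02 = $155.61
Total deductions = $124.53 + $1,656.79 + $444.06 + $116.71 + $447.39 + $155.61 = $2,945.09
Net pay = $7,780.66 − $2,945.09 = $4,835.57

$4,835.57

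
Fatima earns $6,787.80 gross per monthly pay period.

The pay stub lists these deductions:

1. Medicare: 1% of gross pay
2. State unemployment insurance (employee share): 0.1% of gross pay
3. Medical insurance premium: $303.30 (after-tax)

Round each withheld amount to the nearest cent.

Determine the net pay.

$6,409.83

Medicare: $6,787.80 × 0.01 = $67.88
State unemployment insurance (employee share): $6,787.80 × 0.001 = $6.79
Medical insurance premium: $303.30
Total deductions = $67.88 + $6.79 + $303.30 = $377.97
Net pay = $6,787.80 − $377.97 = $6,409.83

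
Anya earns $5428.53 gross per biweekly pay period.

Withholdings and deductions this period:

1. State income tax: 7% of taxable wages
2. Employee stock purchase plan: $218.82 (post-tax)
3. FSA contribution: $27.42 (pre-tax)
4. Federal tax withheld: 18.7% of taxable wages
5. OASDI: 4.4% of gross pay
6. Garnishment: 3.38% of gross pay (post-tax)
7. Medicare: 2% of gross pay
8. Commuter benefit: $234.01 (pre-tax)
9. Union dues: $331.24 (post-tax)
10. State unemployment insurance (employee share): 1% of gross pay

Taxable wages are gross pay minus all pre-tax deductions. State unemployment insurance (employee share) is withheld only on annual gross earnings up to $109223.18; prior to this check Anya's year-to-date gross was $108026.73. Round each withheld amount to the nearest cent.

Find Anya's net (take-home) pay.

$2746.22

FSA contribution: $27.42
Commuter benefit: $234.01
Pre-tax total = $27.42 + $234.01 = $261.43
Taxable wages = $5428.53 − $261.43 = $5167.10
State income tax: $5167.10 × 0.07 = $361.70
Federal tax withheld: $5167.10 × 0.187 = $966.25
Medicare: $5428.53 × 0.02 = $108.57
State unemployment insurance (employee share): only $109223.18 − $108026.73 = $1196.45 of this check is subject → $1196.45 × 0.01 = $11.96
OASDI: $5428.53 × 0.044 = $238.86
Garnishment: $5428.53 × 0.0338 = $183.48
Employee stock purchase plan: $218.82
Union dues: $331.24
Total deductions = $27.42 + $234.01 + $361.70 + $966.25 + $108.57 + $11.96 + $238.86 + $183.48 + $218.82 + $331.24 = $2682.31
Net pay = $5428.53 − $2682.31 = $2746.22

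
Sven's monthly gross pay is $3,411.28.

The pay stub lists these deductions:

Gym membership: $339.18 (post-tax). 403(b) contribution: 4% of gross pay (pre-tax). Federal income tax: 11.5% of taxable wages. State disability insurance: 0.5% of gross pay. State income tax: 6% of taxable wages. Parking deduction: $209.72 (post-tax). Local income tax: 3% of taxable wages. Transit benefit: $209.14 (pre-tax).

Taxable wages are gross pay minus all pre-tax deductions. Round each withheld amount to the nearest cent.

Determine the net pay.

Transit benefit: $209.14
403(b) contribution: $3,411.28 × 0.04 = $136.45
Pre-tax total = $209.14 + $136.45 = $345.59
Taxable wages = $3,411.28 − $345.59 = $3,065.69
Local income tax: $3,065.69 × 0.03 = $91.97
Federal income tax: $3,065.69 × 0.115 = $352.55
State income tax: $3,065.69 × 0.06 = $183.94
State disability insurance: $3,411.28 × 0.005 = $17.06
Parking deduction: $209.72
Gym membership: $339.18
Total deductions = $209.14 + $136.45 + $91.97 + $352.55 + $183.94 + $17.06 + $209.72 + $339.18 = $1,540.01
Net pay = $3,411.28 − $1,540.01 = $1,871.27

$1,871.27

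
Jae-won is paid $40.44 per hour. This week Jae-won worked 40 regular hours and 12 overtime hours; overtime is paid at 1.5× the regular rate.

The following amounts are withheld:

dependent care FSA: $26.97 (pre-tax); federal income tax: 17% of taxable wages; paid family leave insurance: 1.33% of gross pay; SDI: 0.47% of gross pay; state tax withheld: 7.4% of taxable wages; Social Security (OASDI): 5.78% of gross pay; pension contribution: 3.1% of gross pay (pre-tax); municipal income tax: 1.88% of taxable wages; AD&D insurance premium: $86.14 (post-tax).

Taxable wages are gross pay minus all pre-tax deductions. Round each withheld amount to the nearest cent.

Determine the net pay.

$1,391.71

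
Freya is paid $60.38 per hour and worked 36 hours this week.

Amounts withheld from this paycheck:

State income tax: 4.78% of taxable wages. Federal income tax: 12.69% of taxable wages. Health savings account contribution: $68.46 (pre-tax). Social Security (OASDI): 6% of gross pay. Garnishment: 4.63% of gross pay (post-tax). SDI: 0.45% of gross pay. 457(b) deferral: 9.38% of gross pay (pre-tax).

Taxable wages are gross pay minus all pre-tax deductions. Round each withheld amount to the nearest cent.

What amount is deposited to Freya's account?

Gross pay: 36 × $60.38 = $2173.68
Health savings account contribution: $68.46
457(b) deferral: $2173.68 × 0.0938 = $203.89
Pre-tax total = $68.46 + $203.89 = $272.35
Taxable wages = $2173.68 − $272.35 = $1901.33
State income tax: $1901.33 × 0.0478 = $90.88
Federal income tax: $1901.33 × 0.1269 = $241.28
Social Security (OASDI): $2173.68 × 0.06 = $130.42
SDI: $2173.68 × 0.0045 = $9.78
Garnishment: $2173.68 × 0.0463 = $100.64
Total deductions = $68.46 + $203.89 + $90.88 + $241.28 + $130.42 + $9.78 + $100.64 = $845.35
Net pay = $2173.68 − $845.35 = $1328.33

$1328.33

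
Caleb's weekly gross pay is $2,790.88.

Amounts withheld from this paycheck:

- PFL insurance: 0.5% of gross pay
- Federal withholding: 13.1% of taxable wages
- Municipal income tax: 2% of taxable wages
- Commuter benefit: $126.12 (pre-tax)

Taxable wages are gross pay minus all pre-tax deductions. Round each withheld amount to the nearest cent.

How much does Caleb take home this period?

$2,248.43

Commuter benefit: $126.12
Taxable wages = $2,790.88 − $126.12 = $2,664.76
Municipal income tax: $2,664.76 × 0.02 = $53.30
Federal withholding: $2,664.76 × 0.131 = $349.08
PFL insurance: $2,790.88 × 0.005 = $13.95
Total deductions = $126.12 + $53.30 + $349.08 + $13.95 = $542.45
Net pay = $2,790.88 − $542.45 = $2,248.43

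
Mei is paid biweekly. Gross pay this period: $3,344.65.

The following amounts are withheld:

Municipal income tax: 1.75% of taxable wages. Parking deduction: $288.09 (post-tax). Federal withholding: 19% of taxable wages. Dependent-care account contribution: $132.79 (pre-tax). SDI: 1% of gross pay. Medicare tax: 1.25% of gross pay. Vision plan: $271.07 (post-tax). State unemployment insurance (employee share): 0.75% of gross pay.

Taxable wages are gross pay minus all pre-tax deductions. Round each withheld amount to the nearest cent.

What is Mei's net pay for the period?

$1,885.90

Dependent-care account contribution: $132.79
Taxable wages = $3,344.65 − $132.79 = $3,211.86
Municipal income tax: $3,211.86 × 0.0175 = $56.21
Federal withholding: $3,211.86 × 0.19 = $610.25
SDI: $3,344.65 × 0.01 = $33.45
State unemployment insurance (employee share): $3,344.65 × 0.0075 = $25.08
Medicare tax: $3,344.65 × 0.0125 = $41.81
Vision plan: $271.07
Parking deduction: $288.09
Total deductions = $132.79 + $56.21 + $610.25 + $33.45 + $25.08 + $41.81 + $271.07 + $288.09 = $1,458.75
Net pay = $3,344.65 − $1,458.75 = $1,885.90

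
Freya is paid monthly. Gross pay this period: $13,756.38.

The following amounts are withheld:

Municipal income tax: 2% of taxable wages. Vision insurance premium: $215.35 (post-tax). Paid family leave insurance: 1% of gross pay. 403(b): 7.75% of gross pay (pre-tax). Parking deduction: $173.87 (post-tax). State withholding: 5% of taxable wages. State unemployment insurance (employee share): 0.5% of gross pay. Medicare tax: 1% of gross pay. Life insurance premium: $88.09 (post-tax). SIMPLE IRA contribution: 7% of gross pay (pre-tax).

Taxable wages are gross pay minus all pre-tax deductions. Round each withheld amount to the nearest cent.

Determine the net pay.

$10,085.18

403(b): $13,756.38 × 0.0775 = $1,066.12
SIMPLE IRA contribution: $13,756.38 × 0.07 = $962.95
Pre-tax total = $1,066.12 + $962.95 = $2,029.07
Taxable wages = $13,756.38 − $2,029.07 = $11,727.31
State withholding: $11,727.31 × 0.05 = $586.37
Municipal income tax: $11,727.31 × 0.02 = $234.55
Paid family leave insurance: $13,756.38 × 0.01 = $137.56
State unemployment insurance (employee share): $13,756.38 × 0.005 = $68.78
Medicare tax: $13,756.38 × 0.01 = $137.56
Vision insurance premium: $215.35
Parking deduction: $173.87
Life insurance premium: $88.09
Total deductions = $1,066.12 + $962.95 + $586.37 + $234.55 + $137.56 + $68.78 + $137.56 + $215.35 + $173.87 + $88.09 = $3,671.20
Net pay = $13,756.38 − $3,671.20 = $10,085.18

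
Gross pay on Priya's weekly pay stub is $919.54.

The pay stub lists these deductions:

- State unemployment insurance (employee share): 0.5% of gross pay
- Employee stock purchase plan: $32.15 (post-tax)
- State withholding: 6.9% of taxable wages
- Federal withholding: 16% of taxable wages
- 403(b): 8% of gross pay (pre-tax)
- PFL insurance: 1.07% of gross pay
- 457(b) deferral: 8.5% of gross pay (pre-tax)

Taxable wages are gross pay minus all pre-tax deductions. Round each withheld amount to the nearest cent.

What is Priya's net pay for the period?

$545.40

457(b) deferral: $919.54 × 0.085 = $78.16
403(b): $919.54 × 0.08 = $73.56
Pre-tax total = $78.16 + $73.56 = $151.72
Taxable wages = $919.54 − $151.72 = $767.82
State withholding: $767.82 × 0.069 = $52.98
Federal withholding: $767.82 × 0.16 = $122.85
State unemployment insurance (employee share): $919.54 × 0.005 = $4.60
PFL insurance: $919.54 × 0.0107 = $9.84
Employee stock purchase plan: $32.15
Total deductions = $78.16 + $73.56 + $52.98 + $122.85 + $4.60 + $9.84 + $32.15 = $374.14
Net pay = $919.54 − $374.14 = $545.40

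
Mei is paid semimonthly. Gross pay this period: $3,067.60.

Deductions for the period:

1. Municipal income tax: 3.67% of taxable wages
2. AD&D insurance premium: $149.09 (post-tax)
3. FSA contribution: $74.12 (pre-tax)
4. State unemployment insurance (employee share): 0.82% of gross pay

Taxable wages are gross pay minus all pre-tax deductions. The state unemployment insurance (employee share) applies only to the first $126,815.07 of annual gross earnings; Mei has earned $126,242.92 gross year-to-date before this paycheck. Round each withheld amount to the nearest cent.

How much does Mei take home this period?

FSA contribution: $74.12
Taxable wages = $3,067.60 − $74.12 = $2,993.48
Municipal income tax: $2,993.48 × 0.0367 = $109.86
State unemployment insurance (employee share): only $126,815.07 − $126,242.92 = $572.15 of this check is subject → $572.15 × 0.0082 = $4.69
AD&D insurance premium: $149.09
Total deductions = $74.12 + $109.86 + $4.69 + $149.09 = $337.76
Net pay = $3,067.60 − $337.76 = $2,729.84

$2,729.84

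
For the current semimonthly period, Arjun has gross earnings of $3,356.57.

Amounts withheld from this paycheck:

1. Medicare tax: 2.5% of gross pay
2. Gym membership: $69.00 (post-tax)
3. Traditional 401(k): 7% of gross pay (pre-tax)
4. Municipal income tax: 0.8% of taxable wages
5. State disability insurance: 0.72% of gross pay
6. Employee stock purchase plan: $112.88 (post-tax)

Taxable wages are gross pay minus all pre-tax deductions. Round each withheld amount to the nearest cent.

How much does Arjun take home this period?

$2,806.68

Traditional 401(k): $3,356.57 × 0.07 = $234.96
Taxable wages = $3,356.57 − $234.96 = $3,121.61
Municipal income tax: $3,121.61 × 0.008 = $24.97
Medicare tax: $3,356.57 × 0.025 = $83.91
State disability insurance: $3,356.57 × 0.0072 = $24.17
Employee stock purchase plan: $112.88
Gym membership: $69.00
Total deductions = $234.96 + $24.97 + $83.91 + $24.17 + $112.88 + $69.00 = $549.89
Net pay = $3,356.57 − $549.89 = $2,806.68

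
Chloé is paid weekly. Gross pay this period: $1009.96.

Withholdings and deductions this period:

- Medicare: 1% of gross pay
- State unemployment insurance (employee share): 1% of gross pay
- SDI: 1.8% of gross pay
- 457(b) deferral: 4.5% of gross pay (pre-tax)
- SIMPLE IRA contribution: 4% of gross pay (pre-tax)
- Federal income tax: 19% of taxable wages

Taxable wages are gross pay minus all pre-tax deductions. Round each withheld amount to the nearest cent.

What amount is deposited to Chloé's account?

SIMPLE IRA contribution: $1009.96 × 0.04 = $40.40
457(b) deferral: $1009.96 × 0.045 = $45.45
Pre-tax total = $40.40 + $45.45 = $85.85
Taxable wages = $1009.96 − $85.85 = $924.11
Federal income tax: $924.11 × 0.19 = $175.58
SDI: $1009.96 × 0.018 = $18.18
Medicare: $1009.96 × 0.01 = $10.10
State unemployment insurance (employee share): $1009.96 × 0.01 = $10.10
Total deductions = $40.40 + $45.45 + $175.58 + $18.18 + $10.10 + $10.10 = $299.81
Net pay = $1009.96 − $299.81 = $710.15

$710.15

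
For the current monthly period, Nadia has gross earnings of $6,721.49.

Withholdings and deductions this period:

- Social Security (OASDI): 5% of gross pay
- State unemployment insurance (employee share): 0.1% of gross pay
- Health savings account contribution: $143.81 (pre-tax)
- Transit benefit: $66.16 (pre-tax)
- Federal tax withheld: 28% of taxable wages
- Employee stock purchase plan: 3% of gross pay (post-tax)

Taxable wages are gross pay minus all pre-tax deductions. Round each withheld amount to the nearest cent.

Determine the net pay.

$4,143.86

Health savings account contribution: $143.81
Transit benefit: $66.16
Pre-tax total = $143.81 + $66.16 = $209.97
Taxable wages = $6,721.49 − $209.97 = $6,511.52
Federal tax withheld: $6,511.52 × 0.28 = $1,823.23
Social Security (OASDI): $6,721.49 × 0.05 = $336.07
State unemployment insurance (employee share): $6,721.49 × 0.001 = $6.72
Employee stock purchase plan: $6,721.49 × 0.03 = $201.64
Total deductions = $143.81 + $66.16 + $1,823.23 + $336.07 + $6.72 + $201.64 = $2,577.63
Net pay = $6,721.49 − $2,577.63 = $4,143.86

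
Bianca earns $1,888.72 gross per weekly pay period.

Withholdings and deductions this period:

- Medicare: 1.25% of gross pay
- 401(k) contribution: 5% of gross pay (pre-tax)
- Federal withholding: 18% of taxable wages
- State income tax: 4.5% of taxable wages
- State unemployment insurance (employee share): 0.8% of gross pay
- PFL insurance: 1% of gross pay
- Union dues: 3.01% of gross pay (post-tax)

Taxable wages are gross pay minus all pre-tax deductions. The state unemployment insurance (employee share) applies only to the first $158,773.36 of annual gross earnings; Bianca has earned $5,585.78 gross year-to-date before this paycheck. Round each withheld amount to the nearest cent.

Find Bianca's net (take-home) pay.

401(k) contribution: $1,888.72 × 0.05 = $94.44
Taxable wages = $1,888.72 − $94.44 = $1,794.28
Federal withholding: $1,794.28 × 0.18 = $322.97
State income tax: $1,794.28 × 0.045 = $80.74
PFL insurance: $1,888.72 × 0.01 = $18.89
Medicare: $1,888.72 × 0.0125 = $23.61
State unemployment insurance (employee share): cap not yet reached, full $1,888.72 is subject → $1,888.72 × 0.008 = $15.11
Union dues: $1,888.72 × 0.0301 = $56.85
Total deductions = $94.44 + $322.97 + $80.74 + $18.89 + $23.61 + $15.11 + $56.85 = $612.61
Net pay = $1,888.72 − $612.61 = $1,276.11

$1,276.11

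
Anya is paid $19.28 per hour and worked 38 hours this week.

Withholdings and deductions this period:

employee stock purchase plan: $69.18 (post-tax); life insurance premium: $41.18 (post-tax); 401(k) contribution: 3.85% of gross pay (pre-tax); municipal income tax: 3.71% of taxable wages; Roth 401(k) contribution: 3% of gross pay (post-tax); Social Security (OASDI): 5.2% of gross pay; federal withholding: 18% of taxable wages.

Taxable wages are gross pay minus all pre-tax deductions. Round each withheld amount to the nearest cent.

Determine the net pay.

$381.06

Gross pay: 38 × $19.28 = $732.64
401(k) contribution: $732.64 × 0.0385 = $28.21
Taxable wages = $732.64 − $28.21 = $704.43
Municipal income tax: $704.43 × 0.0371 = $26.13
Federal withholding: $704.43 × 0.18 = $126.80
Social Security (OASDI): $732.64 × 0.052 = $38.10
Life insurance premium: $41.18
Roth 401(k) contribution: $732.64 × 0.03 = $21.98
Employee stock purchase plan: $69.18
Total deductions = $28.21 + $26.13 + $126.80 + $38.10 + $41.18 + $21.98 + $69.18 = $351.58
Net pay = $732.64 − $351.58 = $381.06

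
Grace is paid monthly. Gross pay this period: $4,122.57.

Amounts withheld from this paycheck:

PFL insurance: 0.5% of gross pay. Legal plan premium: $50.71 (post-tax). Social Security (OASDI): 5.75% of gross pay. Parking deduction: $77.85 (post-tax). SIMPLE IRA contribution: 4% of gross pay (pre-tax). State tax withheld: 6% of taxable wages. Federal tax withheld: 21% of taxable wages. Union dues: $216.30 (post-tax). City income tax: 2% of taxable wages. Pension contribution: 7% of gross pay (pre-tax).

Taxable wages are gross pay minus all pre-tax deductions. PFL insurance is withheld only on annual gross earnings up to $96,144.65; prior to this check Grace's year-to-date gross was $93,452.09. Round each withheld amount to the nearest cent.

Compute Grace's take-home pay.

SIMPLE IRA contribution: $4,122.57 × 0.04 = $164.90
Pension contribution: $4,122.57 × 0.07 = $288.58
Pre-tax total = $164.90 + $288.58 = $453.48
Taxable wages = $4,122.57 − $453.48 = $3,669.09
City income tax: $3,669.09 × 0.02 = $73.38
State tax withheld: $3,669.09 × 0.06 = $220.15
Federal tax withheld: $3,669.09 × 0.21 = $770.51
Social Security (OASDI): $4,122.57 × 0.0575 = $237.05
PFL insurance: only $96,144.65 − $93,452.09 = $2,692.56 of this check is subject → $2,692.56 × 0.005 = $13.46
Legal plan premium: $50.71
Union dues: $216.30
Parking deduction: $77.85
Total deductions = $164.90 + $288.58 + $73.38 + $220.15 + $770.51 + $237.05 + $13.46 + $50.71 + $216.30 + $77.85 = $2,112.89
Net pay = $4,122.57 − $2,112.89 = $2,009.68

$2,009.68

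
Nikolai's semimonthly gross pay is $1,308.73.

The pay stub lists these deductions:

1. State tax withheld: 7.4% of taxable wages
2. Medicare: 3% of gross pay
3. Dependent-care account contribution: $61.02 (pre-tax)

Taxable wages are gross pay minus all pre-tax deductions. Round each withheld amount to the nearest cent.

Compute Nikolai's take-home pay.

$1,116.12

Dependent-care account contribution: $61.02
Taxable wages = $1,308.73 − $61.02 = $1,247.71
State tax withheld: $1,247.71 × 0.074 = $92.33
Medicare: $1,308.73 × 0.03 = $39.26
Total deductions = $61.02 + $92.33 + $39.26 = $192.61
Net pay = $1,308.73 − $192.61 = $1,116.12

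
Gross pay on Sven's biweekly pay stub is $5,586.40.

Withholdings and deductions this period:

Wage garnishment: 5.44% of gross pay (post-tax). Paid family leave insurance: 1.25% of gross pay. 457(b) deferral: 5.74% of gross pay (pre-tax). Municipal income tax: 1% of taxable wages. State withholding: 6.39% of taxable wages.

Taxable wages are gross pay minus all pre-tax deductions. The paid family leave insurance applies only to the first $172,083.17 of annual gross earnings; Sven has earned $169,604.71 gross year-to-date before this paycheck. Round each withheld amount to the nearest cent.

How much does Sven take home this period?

$4,541.72

457(b) deferral: $5,586.40 × 0.0574 = $320.66
Taxable wages = $5,586.40 − $320.66 = $5,265.74
State withholding: $5,265.74 × 0.0639 = $336.48
Municipal income tax: $5,265.74 × 0.01 = $52.66
Paid family leave insurance: only $172,083.17 − $169,604.71 = $2,478.46 of this check is subject → $2,478.46 × 0.0125 = $30.98
Wage garnishment: $5,586.40 × 0.0544 = $303.90
Total deductions = $320.66 + $336.48 + $52.66 + $30.98 + $303.90 = $1,044.68
Net pay = $5,586.40 − $1,044.68 = $4,541.72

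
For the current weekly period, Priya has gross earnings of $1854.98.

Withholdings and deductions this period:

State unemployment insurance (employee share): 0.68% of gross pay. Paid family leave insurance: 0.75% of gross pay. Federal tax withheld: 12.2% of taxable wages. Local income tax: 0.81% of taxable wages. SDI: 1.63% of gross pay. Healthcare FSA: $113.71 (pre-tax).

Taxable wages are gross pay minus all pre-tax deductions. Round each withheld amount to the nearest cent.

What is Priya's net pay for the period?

Healthcare FSA: $113.71
Taxable wages = $1854.98 − $113.71 = $1741.27
Federal tax withheld: $1741.27 × 0.122 = $212.43
Local income tax: $1741.27 × 0.0081 = $14.10
Paid family leave insurance: $1854.98 × 0.0075 = $13.91
SDI: $1854.98 × 0.0163 = $30.24
State unemployment insurance (employee share): $1854.98 × 0.0068 = $12.61
Total deductions = $113.71 + $212.43 + $14.10 + $13.91 + $30.24 + $12.61 = $397.00
Net pay = $1854.98 − $397.00 = $1457.98

$1457.98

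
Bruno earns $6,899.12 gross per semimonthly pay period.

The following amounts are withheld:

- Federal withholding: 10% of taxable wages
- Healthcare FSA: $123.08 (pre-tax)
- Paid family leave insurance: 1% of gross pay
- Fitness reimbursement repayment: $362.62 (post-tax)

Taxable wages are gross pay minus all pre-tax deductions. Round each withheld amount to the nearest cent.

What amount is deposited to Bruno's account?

$5,666.83

Healthcare FSA: $123.08
Taxable wages = $6,899.12 − $123.08 = $6,776.04
Federal withholding: $6,776.04 × 0.1 = $677.60
Paid family leave insurance: $6,899.12 × 0.01 = $68.99
Fitness reimbursement repayment: $362.62
Total deductions = $123.08 + $677.60 + $68.99 + $362.62 = $1,232.29
Net pay = $6,899.12 − $1,232.29 = $5,666.83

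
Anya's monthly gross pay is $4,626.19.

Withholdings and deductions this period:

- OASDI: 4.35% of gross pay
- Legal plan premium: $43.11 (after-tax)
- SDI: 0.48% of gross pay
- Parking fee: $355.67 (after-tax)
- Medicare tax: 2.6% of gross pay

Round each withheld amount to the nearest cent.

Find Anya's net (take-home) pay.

$3,883.68

SDI: $4,626.19 × 0.0048 = $22.21
Medicare tax: $4,626.19 × 0.026 = $120.28
OASDI: $4,626.19 × 0.0435 = $201.24
Legal plan premium: $43.11
Parking fee: $355.67
Total deductions = $22.21 + $120.28 + $201.24 + $43.11 + $355.67 = $742.51
Net pay = $4,626.19 − $742.51 = $3,883.68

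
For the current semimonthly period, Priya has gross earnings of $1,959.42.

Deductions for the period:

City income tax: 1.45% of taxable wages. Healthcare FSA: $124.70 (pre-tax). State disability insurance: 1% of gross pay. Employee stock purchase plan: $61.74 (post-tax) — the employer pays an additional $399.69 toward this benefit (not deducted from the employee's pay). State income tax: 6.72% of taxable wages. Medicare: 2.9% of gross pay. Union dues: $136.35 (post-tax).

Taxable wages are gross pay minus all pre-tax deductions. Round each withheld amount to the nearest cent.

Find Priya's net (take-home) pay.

$1,410.33

Healthcare FSA: $124.70
Taxable wages = $1,959.42 − $124.70 = $1,834.72
City income tax: $1,834.72 × 0.0145 = $26.60
State income tax: $1,834.72 × 0.0672 = $123.29
Medicare: $1,959.42 × 0.029 = $56.82
State disability insurance: $1,959.42 × 0.01 = $19.59
Employee stock purchase plan: $61.74
Union dues: $136.35
(Employer's $399.69 toward employee stock purchase plan is not withheld from the employee.)
Total deductions = $124.70 + $26.60 + $123.29 + $56.82 + $19.59 + $61.74 + $136.35 = $549.09
Net pay = $1,959.42 − $549.09 = $1,410.33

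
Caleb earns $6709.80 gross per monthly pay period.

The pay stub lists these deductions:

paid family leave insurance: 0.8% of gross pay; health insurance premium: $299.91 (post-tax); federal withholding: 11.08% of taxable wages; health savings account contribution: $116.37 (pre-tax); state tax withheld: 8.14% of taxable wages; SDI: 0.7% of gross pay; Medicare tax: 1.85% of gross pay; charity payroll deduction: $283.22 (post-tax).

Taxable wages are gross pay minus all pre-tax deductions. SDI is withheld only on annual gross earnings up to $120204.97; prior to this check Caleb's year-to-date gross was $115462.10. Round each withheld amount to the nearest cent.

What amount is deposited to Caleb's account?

$4532.03

Health savings account contribution: $116.37
Taxable wages = $6709.80 − $116.37 = $6593.43
Federal withholding: $6593.43 × 0.1108 = $730.55
State tax withheld: $6593.43 × 0.0814 = $536.71
SDI: only $120204.97 − $115462.10 = $4742.87 of this check is subject → $4742.87 × 0.007 = $33.20
Paid family leave insurance: $6709.80 × 0.008 = $53.68
Medicare tax: $6709.80 × 0.0185 = $124.13
Health insurance premium: $299.91
Charity payroll deduction: $283.22
Total deductions = $116.37 + $730.55 + $536.71 + $33.20 + $53.68 + $124.13 + $299.91 + $283.22 = $2177.77
Net pay = $6709.80 − $2177.77 = $4532.03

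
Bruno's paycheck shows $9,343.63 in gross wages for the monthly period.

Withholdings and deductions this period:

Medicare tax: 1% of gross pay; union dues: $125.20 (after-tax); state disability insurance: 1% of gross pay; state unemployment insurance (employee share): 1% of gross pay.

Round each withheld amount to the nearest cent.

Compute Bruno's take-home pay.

Medicare tax: $9,343.63 × 0.01 = $93.44
State unemployment insurance (employee share): $9,343.63 × 0.01 = $93.44
State disability insurance: $9,343.63 × 0.01 = $93.44
Union dues: $125.20
Total deductions = $93.44 + $93.44 + $93.44 + $125.20 = $405.52
Net pay = $9,343.63 − $405.52 = $8,938.11

$8,938.11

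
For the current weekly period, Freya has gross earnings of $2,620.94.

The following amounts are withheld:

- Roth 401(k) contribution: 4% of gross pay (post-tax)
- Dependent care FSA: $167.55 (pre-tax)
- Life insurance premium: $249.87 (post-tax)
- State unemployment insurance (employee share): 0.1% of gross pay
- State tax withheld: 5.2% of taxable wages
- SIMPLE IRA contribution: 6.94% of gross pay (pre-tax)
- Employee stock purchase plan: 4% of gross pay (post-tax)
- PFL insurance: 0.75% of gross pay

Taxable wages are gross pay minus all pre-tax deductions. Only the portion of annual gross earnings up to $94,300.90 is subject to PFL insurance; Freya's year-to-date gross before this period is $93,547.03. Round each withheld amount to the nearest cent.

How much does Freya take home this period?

$1,685.56

Dependent care FSA: $167.55
SIMPLE IRA contribution: $2,620.94 × 0.0694 = $181.89
Pre-tax total = $167.55 + $181.89 = $349.44
Taxable wages = $2,620.94 − $349.44 = $2,271.50
State tax withheld: $2,271.50 × 0.052 = $118.12
PFL insurance: only $94,300.90 − $93,547.03 = $753.87 of this check is subject → $753.87 × 0.0075 = $5.65
State unemployment insurance (employee share): $2,620.94 × 0.001 = $2.62
Life insurance premium: $249.87
Roth 401(k) contribution: $2,620.94 × 0.04 = $104.84
Employee stock purchase plan: $2,620.94 × 0.04 = $104.84
Total deductions = $167.55 + $181.89 + $118.12 + $5.65 + $2.62 + $249.87 + $104.84 + $104.84 = $935.38
Net pay = $2,620.94 − $935.38 = $1,685.56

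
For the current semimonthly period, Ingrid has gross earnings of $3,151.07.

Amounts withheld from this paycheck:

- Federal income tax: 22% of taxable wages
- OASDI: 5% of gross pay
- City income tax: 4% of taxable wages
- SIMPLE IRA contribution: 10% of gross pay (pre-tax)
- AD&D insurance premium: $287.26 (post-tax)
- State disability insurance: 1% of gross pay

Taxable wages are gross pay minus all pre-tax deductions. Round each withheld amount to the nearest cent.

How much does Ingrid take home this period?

SIMPLE IRA contribution: $3,151.07 × 0.1 = $315.11
Taxable wages = $3,151.07 − $315.11 = $2,835.96
Federal income tax: $2,835.96 × 0.22 = $623.91
City income tax: $2,835.96 × 0.04 = $113.44
State disability insurance: $3,151.07 × 0.01 = $31.51
OASDI: $3,151.07 × 0.05 = $157.55
AD&D insurance premium: $287.26
Total deductions = $315.11 + $623.91 + $113.44 + $31.51 + $157.55 + $287.26 = $1,528.78
Net pay = $3,151.07 − $1,528.78 = $1,622.29

$1,622.29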